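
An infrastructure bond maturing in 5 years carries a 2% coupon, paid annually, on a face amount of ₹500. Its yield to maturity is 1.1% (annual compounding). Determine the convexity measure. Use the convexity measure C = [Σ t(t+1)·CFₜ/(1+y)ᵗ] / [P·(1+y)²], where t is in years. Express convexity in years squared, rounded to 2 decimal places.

27.89

With y = 0.011:
  t   CF        PV=CF/(1+0.011)^t    t·PV        t(t+1)·PV
  1        10.00         9.8912         9.8912          19.7824
  2        10.00         9.7836        19.5672          58.7015
  3        10.00         9.6771        29.0314         116.1255
  4        10.00         9.5718        38.2874         191.4368
  5       510.00       482.8524     2,414.2620      14,485.5721
  Σ                    521.7761     2,511.0391      14,871.6183
P = 521.7761.
Convexity = Σ t(t+1)·PV / [P·(1+y)²] = 14,871.6183 / (521.7761 × 1.022121) = 27.88507.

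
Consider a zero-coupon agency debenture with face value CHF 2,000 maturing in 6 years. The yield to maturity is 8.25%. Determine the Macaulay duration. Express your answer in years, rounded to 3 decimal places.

6.000 years

A zero-coupon bond has a single cash flow at maturity, so its Macaulay duration equals its maturity: 6 years.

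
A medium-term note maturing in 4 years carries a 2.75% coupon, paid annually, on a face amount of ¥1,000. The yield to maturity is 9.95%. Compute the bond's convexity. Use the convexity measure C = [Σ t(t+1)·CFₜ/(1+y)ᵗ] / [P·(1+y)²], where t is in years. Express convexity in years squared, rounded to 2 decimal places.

15.54

With y = 0.0995:
  t   CF        PV=CF/(1+0.0995)^t    t·PV        t(t+1)·PV
  1        27.50        25.0114        25.0114          50.0227
  2        27.50        22.7479        45.4959         136.4877
  3        27.50        20.6894        62.0681         248.2723
  4     1,027.50       703.0738     2,812.2951      14,061.4754
  Σ                    771.5224     2,944.8704      14,496.2581
P = 771.5224.
Convexity = Σ t(t+1)·PV / [P·(1+y)²] = 14,496.2581 / (771.5224 × 1.208900) = 15.54236.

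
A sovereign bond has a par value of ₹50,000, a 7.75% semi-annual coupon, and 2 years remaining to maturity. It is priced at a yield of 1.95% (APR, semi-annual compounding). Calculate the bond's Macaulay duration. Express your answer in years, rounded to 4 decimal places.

Periodic yield y = 0.00975. Discount each cash flow and weight by its period:
  t   CF        PV=CF/(1+0.00975)^t    t·PV
  1     1,937.50     1,918.7918     1,918.7918
  2     1,937.50     1,900.2642     3,800.5284
  3     1,937.50     1,881.9155     5,645.7466
  4    51,937.50    49,960.3640   199,841.4559
  Σ                 55,661.3355   211,206.5227
Price P = Σ PV = 55,661.3355.
Macaulay duration = Σ(t·PV) / P = 211,206.5227 / 55,661.3355 = 3.79449 half-year periods.
In years: 3.79449 / 2 = 1.89725 years.

1.8972 years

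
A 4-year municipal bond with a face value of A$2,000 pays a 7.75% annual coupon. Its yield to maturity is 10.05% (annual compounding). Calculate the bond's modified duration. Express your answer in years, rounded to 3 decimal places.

Periodic yield y = 0.1005. First find Macaulay duration:
  t   CF        PV=CF/(1+0.1005)^t    t·PV
  1       155.00       140.8451       140.8451
  2       155.00       127.9828       255.9656
  3       155.00       116.2951       348.8854
  4     2,155.00     1,469.2209     5,876.8835
  Σ                  1,854.3439     6,622.5795
P = 1,854.3439; Macaulay duration = 6,622.5795 / 1,854.3439 = 3.57139 years.
Modified duration = D_Mac / (1 + y) = 3.57139 / 1.1005 = 3.24524 years.

3.245 years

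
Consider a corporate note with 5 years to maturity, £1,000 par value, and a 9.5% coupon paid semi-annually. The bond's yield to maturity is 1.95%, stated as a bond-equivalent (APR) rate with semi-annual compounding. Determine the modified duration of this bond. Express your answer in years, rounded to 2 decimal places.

Periodic yield y = 0.00975. First find Macaulay duration:
  t   CF        PV=CF/(1+0.00975)^t    t·PV
  1        47.50        47.0413        47.0413
  2        47.50        46.5871        93.1742
  3        47.50        46.1373       138.4119
  4        47.50        45.6918       182.7672
  5        47.50        45.2506       226.2530
  6        47.50        44.8137       268.8820
  7        47.50        44.3809       310.6666
  8        47.50        43.9524       351.6193
  9        47.50        43.5280       391.7521
  10    1,047.50       950.6385     9,506.3853
  Σ                  1,358.0217    11,516.9529
P = 1,358.0217; Macaulay duration = 11,516.9529 / 1,358.0217 = 8.48068 half-year periods = 4.24034 years.
Modified duration = D_Mac / (1 + y) = 4.24034 / 1.00975 = 4.19940 years.

4.20 years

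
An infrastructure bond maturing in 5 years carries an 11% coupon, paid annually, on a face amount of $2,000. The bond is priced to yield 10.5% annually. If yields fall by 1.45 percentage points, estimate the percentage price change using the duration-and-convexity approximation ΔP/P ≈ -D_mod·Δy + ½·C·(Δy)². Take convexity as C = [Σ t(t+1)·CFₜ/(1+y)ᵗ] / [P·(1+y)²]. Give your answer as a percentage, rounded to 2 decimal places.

+5.59%

With y = 0.105:
  t   CF        PV=CF/(1+0.105)^t    t·PV        t(t+1)·PV
  1       220.00       199.0950       199.0950         398.1900
  2       220.00       180.1765       360.3530       1,081.0589
  3       220.00       163.0556       489.1669       1,956.6678
  4       220.00       147.5617       590.2467       2,951.2334
  5     2,220.00     1,347.5397     6,737.6987      40,426.1924
  Σ                  2,037.4286     8,376.5604      46,813.3427
P = 2,037.4286; D_Mac = 4.11134 yrs; D_mod = 3.72067 yrs; C = 18.81753.
Duration effect: -3.72067 × (-0.0145) = +0.053950
Convexity effect: 0.5 × 18.81753 × (-0.0145)² = +0.0019782
ΔP/P ≈ +0.053950 + 0.0019782 = +0.055928 = +5.5928%.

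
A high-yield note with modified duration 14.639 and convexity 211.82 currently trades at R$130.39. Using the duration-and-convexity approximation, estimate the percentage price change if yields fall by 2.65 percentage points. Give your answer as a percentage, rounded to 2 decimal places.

+46.23%

Duration effect: -D_mod·Δy = -14.639 × (-0.0265) = +0.3879335
Convexity effect: ½·C·(Δy)² = 0.5 × 211.82 × (-0.0265)² = +0.0743752975
ΔP/P ≈ +0.3879335 + 0.0743752975 = +0.4623087975
= +46.23087975%.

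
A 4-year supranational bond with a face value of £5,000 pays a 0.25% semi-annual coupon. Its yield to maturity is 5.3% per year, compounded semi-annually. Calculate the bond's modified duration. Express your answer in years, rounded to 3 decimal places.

3.877 years

Periodic yield y = 0.0265. First find Macaulay duration:
  t   CF        PV=CF/(1+0.0265)^t    t·PV
  1         6.25         6.0887         6.0887
  2         6.25         5.9315        11.8629
  3         6.25         5.7783        17.3350
  4         6.25         5.6292        22.5167
  5         6.25         5.4838        27.4192
  6         6.25         5.3423        32.0537
  7         6.25         5.2044        36.4305
  8     5,006.25     4,061.0740    32,488.5920
  Σ                  4,100.5321    32,642.2987
P = 4,100.5321; Macaulay duration = 32,642.2987 / 4,100.5321 = 7.96050 half-year periods = 3.98025 years.
Modified duration = D_Mac / (1 + y) = 3.98025 / 1.0265 = 3.87750 years.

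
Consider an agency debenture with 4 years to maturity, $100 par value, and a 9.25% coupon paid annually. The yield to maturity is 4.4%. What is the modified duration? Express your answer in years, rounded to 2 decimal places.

Periodic yield y = 0.044. First find Macaulay duration:
  t   CF        PV=CF/(1+0.044)^t    t·PV
  1         9.25         8.8602         8.8602
  2         9.25         8.4867        16.9735
  3         9.25         8.1291        24.3872
  4       109.25        91.9643       367.8574
  Σ                    117.4403       418.0782
P = 117.4403; Macaulay duration = 418.0782 / 117.4403 = 3.55992 years.
Modified duration = D_Mac / (1 + y) = 3.55992 / 1.044 = 3.40989 years.

3.41 years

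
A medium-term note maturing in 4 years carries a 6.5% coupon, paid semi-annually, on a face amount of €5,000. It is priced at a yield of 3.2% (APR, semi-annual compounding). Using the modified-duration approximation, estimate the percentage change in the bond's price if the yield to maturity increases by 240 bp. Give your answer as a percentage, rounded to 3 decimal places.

-8.536%

Periodic yield y = 0.016. Modified duration first:
  t   CF        PV=CF/(1+0.016)^t    t·PV
  1       162.50       159.9409       159.9409
  2       162.50       157.4222       314.8444
  3       162.50       154.9431       464.8293
  4       162.50       152.5031       610.0122
  5       162.50       150.1014       750.5071
  6       162.50       147.7376       886.4258
  7       162.50       145.4110     1,017.8773
  8     5,162.50     4,546.8476    36,374.7811
  Σ                  5,614.9070    40,579.2181
P = 5,614.9070; D_Mac = 7.22705 half-year periods = 3.61353 yrs; D_mod = 3.61353/(1+0.016) = 3.55662 yrs.
ΔP/P ≈ -D_mod · Δy = -3.55662 × (+0.024) = -0.085359 = -8.5359%.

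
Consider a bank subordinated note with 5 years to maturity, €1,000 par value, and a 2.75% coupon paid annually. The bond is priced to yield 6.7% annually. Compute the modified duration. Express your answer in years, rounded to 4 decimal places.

4.4149 years

Periodic yield y = 0.067. First find Macaulay duration:
  t   CF        PV=CF/(1+0.067)^t    t·PV
  1        27.50        25.7732        25.7732
  2        27.50        24.1548        48.3096
  3        27.50        22.6381        67.9142
  4        27.50        21.2166        84.8662
  5     1,027.50       742.9503     3,714.7513
  Σ                    836.7329     3,941.6146
P = 836.7329; Macaulay duration = 3,941.6146 / 836.7329 = 4.71072 years.
Modified duration = D_Mac / (1 + y) = 4.71072 / 1.067 = 4.41492 years.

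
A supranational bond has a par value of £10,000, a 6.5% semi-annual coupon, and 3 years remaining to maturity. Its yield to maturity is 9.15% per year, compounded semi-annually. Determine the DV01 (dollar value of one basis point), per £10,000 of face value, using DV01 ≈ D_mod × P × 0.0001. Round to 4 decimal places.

£2.4629

Periodic yield y = 0.04575.
  t   CF        PV=CF/(1+0.04575)^t    t·PV
  1       325.00       310.7817       310.7817
  2       325.00       297.1855       594.3710
  3       325.00       284.1841       852.5522
  4       325.00       271.7514     1,087.0058
  5       325.00       259.8627     1,299.3136
  6    10,325.00     7,894.4671    47,366.8028
  Σ                  9,318.2326    51,510.8272
P = 9,318.2326; D_Mac = 5.52796 half-year periods = 2.76398 yrs; D_mod = 2.64306 yrs.
DV01 ≈ 2.64306 × 9,318.2326 × 0.0001 = 2.462865.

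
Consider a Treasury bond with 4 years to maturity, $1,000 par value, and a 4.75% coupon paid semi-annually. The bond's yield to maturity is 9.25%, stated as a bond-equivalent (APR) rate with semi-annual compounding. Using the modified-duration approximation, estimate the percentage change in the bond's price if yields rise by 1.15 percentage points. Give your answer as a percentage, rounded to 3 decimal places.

-4.021%

Periodic yield y = 0.04625. Modified duration first:
  t   CF        PV=CF/(1+0.04625)^t    t·PV
  1        23.75        22.7001        22.7001
  2        23.75        21.6966        43.3933
  3        23.75        20.7375        62.2126
  4        23.75        19.8208        79.2833
  5        23.75        18.9446        94.7232
  6        23.75        18.1072       108.6431
  7        23.75        17.3067       121.1472
  8     1,023.75       713.0338     5,704.2708
  Σ                    852.3475     6,236.3736
P = 852.3475; D_Mac = 7.31670 half-year periods = 3.65835 yrs; D_mod = 3.65835/(1+0.04625) = 3.49663 yrs.
ΔP/P ≈ -D_mod · Δy = -3.49663 × (+0.0115) = -0.040211 = -4.0211%.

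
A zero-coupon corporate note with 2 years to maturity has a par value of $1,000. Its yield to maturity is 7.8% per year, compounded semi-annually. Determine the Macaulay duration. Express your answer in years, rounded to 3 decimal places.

A zero-coupon bond has a single cash flow at maturity, so its Macaulay duration equals its maturity: 2 years.
(Equivalently: 4 semi-annual periods ÷ 2 = 2 years.)

2.000 years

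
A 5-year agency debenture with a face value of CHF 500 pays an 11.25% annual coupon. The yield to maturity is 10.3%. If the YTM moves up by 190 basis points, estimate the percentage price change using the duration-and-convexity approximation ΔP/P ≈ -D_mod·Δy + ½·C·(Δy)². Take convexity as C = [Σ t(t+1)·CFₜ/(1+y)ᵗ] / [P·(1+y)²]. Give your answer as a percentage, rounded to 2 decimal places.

-6.73%

With y = 0.103:
  t   CF        PV=CF/(1+0.103)^t    t·PV        t(t+1)·PV
  1        56.25        50.9973        50.9973         101.9946
  2        56.25        46.2351        92.4701         277.4104
  3        56.25        41.9176       125.7527         503.0107
  4        56.25        38.0032       152.0129         760.0645
  5       556.25       340.7159     1,703.5797      10,221.4784
  Σ                    517.8691     2,124.8127      11,863.9587
P = 517.8691; D_Mac = 4.10299 yrs; D_mod = 3.71985 yrs; C = 18.83036.
Duration effect: -3.71985 × (+0.019) = -0.070677
Convexity effect: 0.5 × 18.83036 × (0.019)² = +0.0033989
ΔP/P ≈ -0.070677 + 0.0033989 = -0.067278 = -6.7278%.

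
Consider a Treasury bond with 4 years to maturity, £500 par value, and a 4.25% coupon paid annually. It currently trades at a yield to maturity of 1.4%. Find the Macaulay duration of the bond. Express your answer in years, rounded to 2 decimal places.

3.78 years

Periodic yield y = 0.014. Discount each cash flow and weight by its year:
  t   CF        PV=CF/(1+0.014)^t    t·PV
  1        21.25        20.9566        20.9566
  2        21.25        20.6673        41.3345
  3        21.25        20.3819        61.1458
  4       521.25       493.0537     1,972.2149
  Σ                    555.0595     2,095.6518
Price P = Σ PV = 555.0595.
Macaulay duration = Σ(t·PV) / P = 2,095.6518 / 555.0595 = 3.77554 years.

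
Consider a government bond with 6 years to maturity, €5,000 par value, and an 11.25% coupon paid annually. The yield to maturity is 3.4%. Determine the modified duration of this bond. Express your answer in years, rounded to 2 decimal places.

4.74 years

Periodic yield y = 0.034. First find Macaulay duration:
  t   CF        PV=CF/(1+0.034)^t    t·PV
  1       562.50       544.0039       544.0039
  2       562.50       526.1159     1,052.2319
  3       562.50       508.8162     1,526.4485
  4       562.50       492.0853     1,968.3411
  5       562.50       475.9045     2,379.5226
  6     5,562.50     4,551.4187    27,308.5123
  Σ                  7,098.3445    34,779.0603
P = 7,098.3445; Macaulay duration = 34,779.0603 / 7,098.3445 = 4.89960 years.
Modified duration = D_Mac / (1 + y) = 4.89960 / 1.034 = 4.73849 years.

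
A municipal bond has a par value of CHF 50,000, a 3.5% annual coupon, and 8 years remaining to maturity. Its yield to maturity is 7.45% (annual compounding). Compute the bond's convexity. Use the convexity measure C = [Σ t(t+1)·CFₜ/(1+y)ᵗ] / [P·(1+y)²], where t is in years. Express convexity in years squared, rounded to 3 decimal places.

51.779

With y = 0.0745:
  t   CF        PV=CF/(1+0.0745)^t    t·PV        t(t+1)·PV
  1     1,750.00     1,628.6645     1,628.6645       3,257.3290
  2     1,750.00     1,515.7417     3,031.4835       9,094.4504
  3     1,750.00     1,410.6484     4,231.9453      16,927.7811
  4     1,750.00     1,312.8417     5,251.3669      26,256.8344
  5     1,750.00     1,221.8164     6,109.0820      36,654.4919
  6     1,750.00     1,137.1023     6,822.6137      47,758.2957
  7     1,750.00     1,058.2618     7,407.8324      59,262.6595
  8    51,750.00    29,124.5347   232,996.2775   2,096,966.4975
  Σ                 38,409.6115   267,479.2657   2,296,178.3395
P = 38,409.6115.
Convexity = Σ t(t+1)·PV / [P·(1+y)²] = 2,296,178.3395 / (38,409.6115 × 1.154550) = 51.77890.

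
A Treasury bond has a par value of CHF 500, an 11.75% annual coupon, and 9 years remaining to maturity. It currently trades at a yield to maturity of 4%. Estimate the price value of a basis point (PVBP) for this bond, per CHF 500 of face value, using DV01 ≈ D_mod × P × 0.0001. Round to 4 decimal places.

Periodic yield y = 0.04.
  t   CF        PV=CF/(1+0.04)^t    t·PV
  1        58.75        56.4904        56.4904
  2        58.75        54.3177       108.6354
  3        58.75        52.2285       156.6856
  4        58.75        50.2197       200.8790
  5        58.75        48.2882       241.4411
  6        58.75        46.4310       278.5859
  7        58.75        44.6452       312.5162
  8        58.75        42.9280       343.4244
  9       558.75       392.5703     3,533.1330
  Σ                    788.1191     5,231.7909
P = 788.1191; D_Mac = 6.63833 yrs; D_mod = 6.38301 yrs.
DV01 ≈ 6.38301 × 788.1191 × 0.0001 = 0.503057.

CHF 0.5031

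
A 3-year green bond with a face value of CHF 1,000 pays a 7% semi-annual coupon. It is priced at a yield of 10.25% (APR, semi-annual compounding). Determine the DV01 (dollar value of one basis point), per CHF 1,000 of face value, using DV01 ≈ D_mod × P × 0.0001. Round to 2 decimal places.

Periodic yield y = 0.05125.
  t   CF        PV=CF/(1+0.05125)^t    t·PV
  1        35.00        33.2937        33.2937
  2        35.00        31.6706        63.3412
  3        35.00        30.1266        90.3798
  4        35.00        28.6579       114.6315
  5        35.00        27.2608       136.3038
  6     1,035.00       766.8392     4,601.0351
  Σ                    917.8487     5,038.9851
P = 917.8487; D_Mac = 5.49000 half-year periods = 2.74500 yrs; D_mod = 2.61117 yrs.
DV01 ≈ 2.61117 × 917.8487 × 0.0001 = 0.239666.

CHF 0.24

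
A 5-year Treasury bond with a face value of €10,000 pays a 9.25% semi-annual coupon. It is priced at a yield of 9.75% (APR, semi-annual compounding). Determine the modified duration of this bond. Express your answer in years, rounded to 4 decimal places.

3.9131 years

Periodic yield y = 0.04875. First find Macaulay duration:
  t   CF        PV=CF/(1+0.04875)^t    t·PV
  1       462.50       441.0012       441.0012
  2       462.50       420.5017       841.0035
  3       462.50       400.9552     1,202.8655
  4       462.50       382.3172     1,529.2688
  5       462.50       364.5456     1,822.7280
  6       462.50       347.6001     2,085.6006
  7       462.50       331.4423     2,320.0960
  8       462.50       316.0356     2,528.2844
  9       462.50       301.3450     2,712.1049
  10   10,462.50     6,500.0356    65,000.3556
  Σ                  9,805.7794    80,483.3086
P = 9,805.7794; Macaulay duration = 80,483.3086 / 9,805.7794 = 8.20774 half-year periods = 4.10387 years.
Modified duration = D_Mac / (1 + y) = 4.10387 / 1.04875 = 3.91311 years.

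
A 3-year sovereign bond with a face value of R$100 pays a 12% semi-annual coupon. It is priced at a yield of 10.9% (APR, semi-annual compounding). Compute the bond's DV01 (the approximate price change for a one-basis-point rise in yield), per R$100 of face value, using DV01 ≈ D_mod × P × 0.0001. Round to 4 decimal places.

Periodic yield y = 0.0545.
  t   CF        PV=CF/(1+0.0545)^t    t·PV
  1         6.00         5.6899         5.6899
  2         6.00         5.3958        10.7917
  3         6.00         5.1170        15.3509
  4         6.00         4.8525        19.4100
  5         6.00         4.6017        23.0085
  6       106.00        77.0950       462.5702
  Σ                    102.7519       536.8210
P = 102.7519; D_Mac = 5.22444 half-year periods = 2.61222 yrs; D_mod = 2.47721 yrs.
DV01 ≈ 2.47721 × 102.7519 × 0.0001 = 0.025454.

R$0.0255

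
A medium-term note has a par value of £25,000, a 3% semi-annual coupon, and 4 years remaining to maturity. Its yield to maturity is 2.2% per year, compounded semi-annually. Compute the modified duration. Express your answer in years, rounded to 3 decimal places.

3.761 years

Periodic yield y = 0.011. First find Macaulay duration:
  t   CF        PV=CF/(1+0.011)^t    t·PV
  1       375.00       370.9199       370.9199
  2       375.00       366.8842       733.7683
  3       375.00       362.8923     1,088.6770
  4       375.00       358.9440     1,435.7758
  5       375.00       355.0385     1,775.1927
  6       375.00       351.1756     2,107.0536
  7       375.00       347.3547     2,431.4829
  8    25,375.00    23,248.6000   185,988.8004
  Σ                 25,761.8092   195,931.6706
P = 25,761.8092; Macaulay duration = 195,931.6706 / 25,761.8092 = 7.60551 half-year periods = 3.80275 years.
Modified duration = D_Mac / (1 + y) = 3.80275 / 1.011 = 3.76138 years.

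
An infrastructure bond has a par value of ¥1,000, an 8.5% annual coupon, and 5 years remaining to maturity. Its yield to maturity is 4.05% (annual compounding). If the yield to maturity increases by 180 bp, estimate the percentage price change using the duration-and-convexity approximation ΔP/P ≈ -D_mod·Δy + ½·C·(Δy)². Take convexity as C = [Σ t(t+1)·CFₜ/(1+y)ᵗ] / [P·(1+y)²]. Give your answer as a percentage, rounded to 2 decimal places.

With y = 0.0405:
  t   CF        PV=CF/(1+0.0405)^t    t·PV        t(t+1)·PV
  1        85.00        81.6915        81.6915         163.3830
  2        85.00        78.5118       157.0235         471.0706
  3        85.00        75.4558       226.3674         905.4697
  4        85.00        72.5188       290.0752       1,450.3759
  5     1,085.00       889.6503     4,448.2514      26,689.5081
  Σ                  1,197.8281     5,203.4090      29,679.8074
P = 1,197.8281; D_Mac = 4.34404 yrs; D_mod = 4.17495 yrs; C = 22.88666.
Duration effect: -4.17495 × (+0.018) = -0.075149
Convexity effect: 0.5 × 22.88666 × (0.018)² = +0.0037076
ΔP/P ≈ -0.075149 + 0.0037076 = -0.071441 = -7.1441%.

-7.14%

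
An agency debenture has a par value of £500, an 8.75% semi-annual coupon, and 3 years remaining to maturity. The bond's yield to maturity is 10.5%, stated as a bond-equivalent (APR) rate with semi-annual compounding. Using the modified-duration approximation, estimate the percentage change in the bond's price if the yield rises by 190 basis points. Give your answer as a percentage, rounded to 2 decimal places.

Periodic yield y = 0.0525. Modified duration first:
  t   CF        PV=CF/(1+0.0525)^t    t·PV
  1       21.875        20.7838        20.7838
  2       21.875        19.7471        39.4942
  3       21.875        18.7621        56.2863
  4       21.875        17.8262        71.3049
  5       21.875        16.9370        84.6852
  6      521.875       383.9139     2,303.4836
  Σ                    477.9703     2,576.0381
P = 477.9703; D_Mac = 5.38954 half-year periods = 2.69477 yrs; D_mod = 2.69477/(1+0.0525) = 2.56035 yrs.
ΔP/P ≈ -D_mod · Δy = -2.56035 × (+0.019) = -0.048647 = -4.8647%.

-4.86%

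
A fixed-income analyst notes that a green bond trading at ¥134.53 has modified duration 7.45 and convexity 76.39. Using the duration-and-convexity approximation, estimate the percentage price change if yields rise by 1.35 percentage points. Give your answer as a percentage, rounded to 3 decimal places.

Duration effect: -D_mod·Δy = -7.45 × (+0.0135) = -0.100575
Convexity effect: ½·C·(Δy)² = 0.5 × 76.39 × (0.0135)² = +0.00696103875
ΔP/P ≈ -0.100575 + 0.00696103875 = -0.09361396125
= -9.361396125%.

-9.361%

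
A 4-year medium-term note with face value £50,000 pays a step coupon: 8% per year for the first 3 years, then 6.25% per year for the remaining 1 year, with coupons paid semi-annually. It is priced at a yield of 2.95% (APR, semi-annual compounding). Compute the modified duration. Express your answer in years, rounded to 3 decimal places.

Periodic yield y = 0.01475. First find Macaulay duration:
  t   CF        PV=CF/(1+0.01475)^t    t·PV
  1     2,000.00     1,970.9288     1,970.9288
  2     2,000.00     1,942.2802     3,884.5603
  3     2,000.00     1,914.0480     5,742.1439
  4     2,000.00     1,886.2261     7,544.9045
  5     2,000.00     1,858.8087     9,294.0435
  6     2,000.00     1,831.7898    10,990.7388
  7     1,562.50     1,410.2841     9,871.9886
  8    51,562.50    45,862.8972   366,903.1776
  Σ                 58,677.2628   416,202.4860
P = 58,677.2628; Macaulay duration = 416,202.4860 / 58,677.2628 = 7.09308 half-year periods = 3.54654 years.
Modified duration = D_Mac / (1 + y) = 3.54654 / 1.01475 = 3.49499 years.

3.495 years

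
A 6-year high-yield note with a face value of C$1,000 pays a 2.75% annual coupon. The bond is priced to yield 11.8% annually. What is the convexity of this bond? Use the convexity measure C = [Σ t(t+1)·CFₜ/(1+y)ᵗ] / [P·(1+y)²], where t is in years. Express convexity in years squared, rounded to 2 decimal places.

29.84

With y = 0.118:
  t   CF        PV=CF/(1+0.118)^t    t·PV        t(t+1)·PV
  1        27.50        24.5975        24.5975          49.1950
  2        27.50        22.0013        44.0027         132.0080
  3        27.50        19.6792        59.0376         236.1503
  4        27.50        17.6021        70.4086         352.0428
  5        27.50        15.7443        78.7216         472.3293
  6     1,027.50       526.1760     3,157.0558      22,099.3907
  Σ                    625.8004     3,433.8237      23,341.1162
P = 625.8004.
Convexity = Σ t(t+1)·PV / [P·(1+y)²] = 23,341.1162 / (625.8004 × 1.249924) = 29.84023.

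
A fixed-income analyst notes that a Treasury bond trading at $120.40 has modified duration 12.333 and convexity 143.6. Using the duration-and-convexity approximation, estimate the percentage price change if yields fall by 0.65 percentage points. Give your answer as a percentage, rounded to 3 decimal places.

Duration effect: -D_mod·Δy = -12.333 × (-0.0065) = +0.0801645
Convexity effect: ½·C·(Δy)² = 0.5 × 143.6 × (-0.0065)² = +0.00303355
ΔP/P ≈ +0.0801645 + 0.00303355 = +0.08319805
= +8.319805%.

+8.320%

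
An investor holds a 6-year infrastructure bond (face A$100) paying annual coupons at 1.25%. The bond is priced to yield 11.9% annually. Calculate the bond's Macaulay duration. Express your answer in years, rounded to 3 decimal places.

Periodic yield y = 0.119. Discount each cash flow and weight by its year:
  t   CF        PV=CF/(1+0.119)^t    t·PV
  1         1.25         1.1171         1.1171
  2         1.25         0.9983         1.9965
  3         1.25         0.8921         2.6763
  4         1.25         0.7972         3.1890
  5         1.25         0.7125         3.5623
  6       101.25        51.5721       309.4324
  Σ                     56.0892       321.9736
Price P = Σ PV = 56.0892.
Macaulay duration = Σ(t·PV) / P = 321.9736 / 56.0892 = 5.74038 years.

5.740 years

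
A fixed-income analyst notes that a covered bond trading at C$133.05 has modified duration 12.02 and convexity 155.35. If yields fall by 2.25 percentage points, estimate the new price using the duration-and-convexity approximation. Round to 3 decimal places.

C$174.265

Duration effect: -D_mod·Δy = -12.02 × (-0.0225) = +0.270450
Convexity effect: ½·C·(Δy)² = 0.5 × 155.35 × (-0.0225)² = +0.03932296875
ΔP/P ≈ +0.270450 + 0.03932296875 = +0.30977296875
New price ≈ 133.05 × (1 + 0.30977296875) = 174.2652934921875.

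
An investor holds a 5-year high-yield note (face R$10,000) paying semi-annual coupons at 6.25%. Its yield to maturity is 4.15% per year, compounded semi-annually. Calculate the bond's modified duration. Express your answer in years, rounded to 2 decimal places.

4.31 years

Periodic yield y = 0.02075. First find Macaulay duration:
  t   CF        PV=CF/(1+0.02075)^t    t·PV
  1       312.50       306.1474       306.1474
  2       312.50       299.9240       599.8480
  3       312.50       293.8271       881.4813
  4       312.50       287.8541     1,151.4165
  5       312.50       282.0026     1,410.0129
  6       312.50       276.2700     1,657.6199
  7       312.50       270.6539     1,894.5774
  8       312.50       265.1520     2,121.2160
  9       312.50       259.7619     2,337.8575
  10   10,312.50     8,397.8879    83,978.8795
  Σ                 10,939.4811    96,339.0564
P = 10,939.4811; Macaulay duration = 96,339.0564 / 10,939.4811 = 8.80655 half-year periods = 4.40327 years.
Modified duration = D_Mac / (1 + y) = 4.40327 / 1.02075 = 4.31376 years.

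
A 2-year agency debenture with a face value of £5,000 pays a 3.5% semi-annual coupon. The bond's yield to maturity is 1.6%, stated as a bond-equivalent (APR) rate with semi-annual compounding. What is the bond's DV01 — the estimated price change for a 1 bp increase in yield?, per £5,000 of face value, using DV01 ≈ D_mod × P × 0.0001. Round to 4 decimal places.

Periodic yield y = 0.008.
  t   CF        PV=CF/(1+0.008)^t    t·PV
  1        87.50        86.8056        86.8056
  2        87.50        86.1166       172.2332
  3        87.50        85.4332       256.2995
  4     5,087.50     4,927.9046    19,711.6185
  Σ                  5,186.2600    20,226.9568
P = 5,186.2600; D_Mac = 3.90010 half-year periods = 1.95005 yrs; D_mod = 1.93458 yrs.
DV01 ≈ 1.93458 × 5,186.2600 × 0.0001 = 1.003321.

£1.0033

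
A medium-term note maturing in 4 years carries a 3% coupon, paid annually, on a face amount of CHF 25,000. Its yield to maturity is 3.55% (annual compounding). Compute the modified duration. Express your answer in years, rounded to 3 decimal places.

3.695 years

Periodic yield y = 0.0355. First find Macaulay duration:
  t   CF        PV=CF/(1+0.0355)^t    t·PV
  1       750.00       724.2878       724.2878
  2       750.00       699.4571     1,398.9141
  3       750.00       675.4776     2,026.4328
  4    25,750.00    22,396.3281    89,585.3123
  Σ                 24,495.5505    93,734.9470
P = 24,495.5505; Macaulay duration = 93,734.9470 / 24,495.5505 = 3.82661 years.
Modified duration = D_Mac / (1 + y) = 3.82661 / 1.0355 = 3.69542 years.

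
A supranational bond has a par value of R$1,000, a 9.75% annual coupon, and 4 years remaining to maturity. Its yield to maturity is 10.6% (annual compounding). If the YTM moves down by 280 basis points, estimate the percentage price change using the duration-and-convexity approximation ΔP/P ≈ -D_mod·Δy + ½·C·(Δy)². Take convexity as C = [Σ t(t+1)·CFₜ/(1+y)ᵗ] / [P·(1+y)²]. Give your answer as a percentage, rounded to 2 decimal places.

With y = 0.106:
  t   CF        PV=CF/(1+0.106)^t    t·PV        t(t+1)·PV
  1        97.50        88.1555        88.1555         176.3110
  2        97.50        79.7066       159.4132         478.2397
  3        97.50        72.0675       216.2024         864.8096
  4     1,097.50       733.4728     2,933.8913      14,669.4563
  Σ                    973.4024     3,397.6624      16,188.8165
P = 973.4024; D_Mac = 3.49050 yrs; D_mod = 3.15597 yrs; C = 13.59604.
Duration effect: -3.15597 × (-0.028) = +0.088367
Convexity effect: 0.5 × 13.59604 × (-0.028)² = +0.0053296
ΔP/P ≈ +0.088367 + 0.0053296 = +0.093697 = +9.3697%.

+9.37%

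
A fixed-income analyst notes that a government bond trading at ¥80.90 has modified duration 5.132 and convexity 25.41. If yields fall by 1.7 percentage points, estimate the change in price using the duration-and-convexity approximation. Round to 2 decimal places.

Duration effect: -D_mod·Δy = -5.132 × (-0.017) = +0.087244
Convexity effect: ½·C·(Δy)² = 0.5 × 25.41 × (-0.017)² = +0.003671745
ΔP/P ≈ +0.087244 + 0.003671745 = +0.090915745
ΔP ≈ 80.90 × (+0.090915745) = +7.3550837705.

+¥7.36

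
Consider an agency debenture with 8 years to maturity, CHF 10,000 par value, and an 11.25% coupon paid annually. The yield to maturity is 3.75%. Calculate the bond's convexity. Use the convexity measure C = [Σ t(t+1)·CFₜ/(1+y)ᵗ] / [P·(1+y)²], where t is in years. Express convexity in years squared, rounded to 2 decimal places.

With y = 0.0375:
  t   CF        PV=CF/(1+0.0375)^t    t·PV        t(t+1)·PV
  1     1,125.00     1,084.3373     1,084.3373       2,168.6747
  2     1,125.00     1,045.1444     2,090.2889       6,270.8666
  3     1,125.00     1,007.3681     3,022.1044      12,088.4175
  4     1,125.00       970.9572     3,883.8289      19,419.1446
  5     1,125.00       935.8624     4,679.3120      28,075.8718
  6     1,125.00       902.0360     5,412.2162      37,885.5137
  7     1,125.00       869.4323     6,086.0263      48,688.2104
  8    11,125.00     8,286.9587    66,295.6699     596,661.0293
  Σ                 15,102.0966    92,553.7840     751,257.7287
P = 15,102.0966.
Convexity = Σ t(t+1)·PV / [P·(1+y)²] = 751,257.7287 / (15,102.0966 × 1.076406) = 46.21421.

46.21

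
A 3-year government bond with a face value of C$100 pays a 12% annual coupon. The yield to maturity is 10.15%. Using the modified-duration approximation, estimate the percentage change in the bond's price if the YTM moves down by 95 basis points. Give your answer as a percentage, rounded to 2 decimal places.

+2.33%

Periodic yield y = 0.1015. Modified duration first:
  t   CF        PV=CF/(1+0.1015)^t    t·PV
  1        12.00        10.8942        10.8942
  2        12.00         9.8904        19.7807
  3       112.00        83.8040       251.4119
  Σ                    104.5886       282.0868
P = 104.5886; D_Mac = 2.69711 yrs; D_mod = 2.69711/(1+0.1015) = 2.44858 yrs.
ΔP/P ≈ -D_mod · Δy = -2.44858 × (-0.0095) = +0.023262 = +2.3262%.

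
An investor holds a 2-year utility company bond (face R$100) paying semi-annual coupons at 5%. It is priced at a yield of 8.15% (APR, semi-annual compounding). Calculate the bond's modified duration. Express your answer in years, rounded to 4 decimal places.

Periodic yield y = 0.04075. First find Macaulay duration:
  t   CF        PV=CF/(1+0.04075)^t    t·PV
  1         2.50         2.4021         2.4021
  2         2.50         2.3081         4.6161
  3         2.50         2.2177         6.6531
  4       102.50        87.3651       349.4606
  Σ                     94.2930       363.1319
P = 94.2930; Macaulay duration = 363.1319 / 94.2930 = 3.85110 half-year periods = 1.92555 years.
Modified duration = D_Mac / (1 + y) = 1.92555 / 1.04075 = 1.85016 years.

1.8502 years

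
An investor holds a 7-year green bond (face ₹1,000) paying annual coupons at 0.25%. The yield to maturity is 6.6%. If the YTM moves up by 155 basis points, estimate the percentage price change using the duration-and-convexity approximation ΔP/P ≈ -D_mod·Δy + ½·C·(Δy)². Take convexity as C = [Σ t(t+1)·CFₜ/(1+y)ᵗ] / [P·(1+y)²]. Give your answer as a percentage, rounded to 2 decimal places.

-9.49%

With y = 0.066:
  t   CF        PV=CF/(1+0.066)^t    t·PV        t(t+1)·PV
  1         2.50         2.3452         2.3452           4.6904
  2         2.50         2.2000         4.4000          13.2001
  3         2.50         2.0638         6.1914          24.7656
  4         2.50         1.9360         7.7441          38.7205
  5         2.50         1.8162         9.0808          54.4848
  6         2.50         1.7037        10.2223          71.5560
  7     1,002.50       640.8907     4,486.2347      35,889.8775
  Σ                    652.9556     4,526.2185      36,097.2949
P = 652.9556; D_Mac = 6.93189 yrs; D_mod = 6.50271 yrs; C = 48.64930.
Duration effect: -6.50271 × (+0.0155) = -0.100792
Convexity effect: 0.5 × 48.64930 × (0.0155)² = +0.0058440
ΔP/P ≈ -0.100792 + 0.0058440 = -0.094948 = -9.4948%.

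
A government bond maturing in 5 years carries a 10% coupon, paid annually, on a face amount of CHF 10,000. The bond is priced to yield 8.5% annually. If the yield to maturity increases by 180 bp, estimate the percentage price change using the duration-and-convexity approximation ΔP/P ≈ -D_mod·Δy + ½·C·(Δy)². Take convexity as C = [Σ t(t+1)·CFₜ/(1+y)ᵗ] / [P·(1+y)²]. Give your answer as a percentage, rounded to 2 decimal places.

-6.63%

With y = 0.085:
  t   CF        PV=CF/(1+0.085)^t    t·PV        t(t+1)·PV
  1     1,000.00       921.6590       921.6590       1,843.3180
  2     1,000.00       849.4553     1,698.9106       5,096.7317
  3     1,000.00       782.9081     2,348.7243       9,394.8972
  4     1,000.00       721.5743     2,886.2971      14,431.4857
  5    11,000.00     7,315.4997    36,577.4983     219,464.9897
  Σ                 10,591.0963    44,433.0893     250,231.4222
P = 10,591.0963; D_Mac = 4.19532 yrs; D_mod = 3.86666 yrs; C = 20.06973.
Duration effect: -3.86666 × (+0.018) = -0.069600
Convexity effect: 0.5 × 20.06973 × (0.018)² = +0.0032513
ΔP/P ≈ -0.069600 + 0.0032513 = -0.066349 = -6.6349%.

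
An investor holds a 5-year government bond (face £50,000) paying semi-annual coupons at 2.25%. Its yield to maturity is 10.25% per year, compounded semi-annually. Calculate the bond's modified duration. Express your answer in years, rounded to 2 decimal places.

4.47 years

Periodic yield y = 0.05125. First find Macaulay duration:
  t   CF        PV=CF/(1+0.05125)^t    t·PV
  1       562.50       535.0773       535.0773
  2       562.50       508.9915     1,017.9830
  3       562.50       484.1774     1,452.5322
  4       562.50       460.5730     1,842.2921
  5       562.50       438.1194     2,190.5970
  6       562.50       416.7604     2,500.5626
  7       562.50       396.4427     2,775.0992
  8       562.50       377.1156     3,016.9245
  9       562.50       358.7306     3,228.5756
  10   50,562.50    30,673.8614   306,738.6140
  Σ                 34,649.8493   325,298.2573
P = 34,649.8493; Macaulay duration = 325,298.2573 / 34,649.8493 = 9.38816 half-year periods = 4.69408 years.
Modified duration = D_Mac / (1 + y) = 4.69408 / 1.05125 = 4.46524 years.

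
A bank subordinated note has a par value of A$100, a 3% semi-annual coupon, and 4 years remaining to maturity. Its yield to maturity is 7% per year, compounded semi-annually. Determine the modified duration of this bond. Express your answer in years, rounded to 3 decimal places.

3.652 years

Periodic yield y = 0.035. First find Macaulay duration:
  t   CF        PV=CF/(1+0.035)^t    t·PV
  1         1.50         1.4493         1.4493
  2         1.50         1.4003         2.8005
  3         1.50         1.3529         4.0587
  4         1.50         1.3072         5.2287
  5         1.50         1.2630         6.3148
  6         1.50         1.2203         7.3215
  7         1.50         1.1790         8.2529
  8       101.50        77.0803       616.6422
  Σ                     86.2521       652.0686
P = 86.2521; Macaulay duration = 652.0686 / 86.2521 = 7.56003 half-year periods = 3.78002 years.
Modified duration = D_Mac / (1 + y) = 3.78002 / 1.035 = 3.65219 years.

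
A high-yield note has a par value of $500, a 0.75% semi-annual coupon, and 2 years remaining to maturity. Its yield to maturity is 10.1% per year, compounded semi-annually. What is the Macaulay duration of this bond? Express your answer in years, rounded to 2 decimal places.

1.99 years

Periodic yield y = 0.0505. Discount each cash flow and weight by its period:
  t   CF        PV=CF/(1+0.0505)^t    t·PV
  1        1.875         1.7849         1.7849
  2        1.875         1.6991         3.3981
  3        1.875         1.6174         4.8522
  4      501.875       412.1083     1,648.4331
  Σ                    417.2096     1,658.4682
Price P = Σ PV = 417.2096.
Macaulay duration = Σ(t·PV) / P = 1,658.4682 / 417.2096 = 3.97514 half-year periods.
In years: 3.97514 / 2 = 1.98757 years.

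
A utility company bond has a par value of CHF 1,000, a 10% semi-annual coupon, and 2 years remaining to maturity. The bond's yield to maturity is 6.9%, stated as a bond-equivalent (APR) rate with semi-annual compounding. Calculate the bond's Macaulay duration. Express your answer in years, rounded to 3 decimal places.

1.866 years

Periodic yield y = 0.0345. Discount each cash flow and weight by its period:
  t   CF        PV=CF/(1+0.0345)^t    t·PV
  1        50.00        48.3325        48.3325
  2        50.00        46.7207        93.4413
  3        50.00        45.1626       135.4877
  4     1,050.00       916.7846     3,667.1385
  Σ                  1,057.0004     3,944.4000
Price P = Σ PV = 1,057.0004.
Macaulay duration = Σ(t·PV) / P = 3,944.4000 / 1,057.0004 = 3.73169 half-year periods.
In years: 3.73169 / 2 = 1.86585 years.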